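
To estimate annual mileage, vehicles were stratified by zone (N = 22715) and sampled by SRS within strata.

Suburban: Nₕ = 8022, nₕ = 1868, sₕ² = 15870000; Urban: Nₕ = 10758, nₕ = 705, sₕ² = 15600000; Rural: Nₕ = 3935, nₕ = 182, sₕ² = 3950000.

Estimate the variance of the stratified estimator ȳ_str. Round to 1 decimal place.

Var(ȳ_str) = Σₕ Wₕ²(1 − fₕ)sₕ²/nₕ with Wₕ = Nₕ/N, N = 22715.
Suburban: Wₕ = 0.35315871; term = 0.35315871²·(1 − 0.23285964)·15870000/1868 = 812.85807.
Urban: Wₕ = 0.47360775; term = 0.47360775²·(1 − 0.06553263)·15600000/705 = 4638.0692.
Rural: Wₕ = 0.17323355; term = 0.17323355²·(1 − 0.04625159)·3950000/182 = 621.18867.
Sum = 6072.1159.

6072.1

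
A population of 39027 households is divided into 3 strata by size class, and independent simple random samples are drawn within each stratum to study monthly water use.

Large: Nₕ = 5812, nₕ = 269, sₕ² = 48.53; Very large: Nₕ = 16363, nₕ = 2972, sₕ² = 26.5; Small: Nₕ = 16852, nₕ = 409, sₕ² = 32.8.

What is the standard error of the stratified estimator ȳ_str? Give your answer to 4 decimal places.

0.1403

Var(ȳ_str) = Σₕ Wₕ²(1 − fₕ)sₕ²/nₕ with Wₕ = Nₕ/N, N = 39027.
Large: Wₕ = 0.14892254; term = 0.14892254²·(1 − 0.04628355)·48.53/269 = 0.0038159103.
Very large: Wₕ = 0.41927384; term = 0.41927384²·(1 − 0.18162929)·26.5/2972 = 0.0012827519.
Small: Wₕ = 0.43180362; term = 0.43180362²·(1 − 0.02427012)·32.8/409 = 0.014589913.
Sum = 0.019688575.
SE = √(0.019688575) = 0.1403.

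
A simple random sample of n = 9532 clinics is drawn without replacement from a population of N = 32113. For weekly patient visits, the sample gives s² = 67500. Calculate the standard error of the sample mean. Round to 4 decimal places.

2.2315

Under SRS without replacement, Var(ȳ) = (1 − f)·s²/n with f = n/N = 9532/32113 = 0.29682683.
Var(ȳ) = (1 − 0.29682683)·67500/9532 = 0.70317317·7.08141 = 4.9794575.
SE(ȳ) = √(4.9794575) = 2.2315.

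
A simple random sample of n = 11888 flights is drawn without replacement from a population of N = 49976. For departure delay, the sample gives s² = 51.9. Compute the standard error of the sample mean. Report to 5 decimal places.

0.05768

Under SRS without replacement, Var(ȳ) = (1 − f)·s²/n with f = n/N = 11888/49976 = 0.23787418.
Var(ȳ) = (1 − 0.23787418)·51.9/11888 = 0.76212582·0.004365747 = 0.0033272485.
SE(ȳ) = √(0.0033272485) = 0.05768.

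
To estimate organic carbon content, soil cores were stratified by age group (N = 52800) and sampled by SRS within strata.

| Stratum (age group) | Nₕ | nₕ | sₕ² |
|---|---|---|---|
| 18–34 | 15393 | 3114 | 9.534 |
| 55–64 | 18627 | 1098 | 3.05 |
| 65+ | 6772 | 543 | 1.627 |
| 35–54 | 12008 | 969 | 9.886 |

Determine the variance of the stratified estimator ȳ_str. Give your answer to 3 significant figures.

0.00106

Var(ȳ_str) = Σₕ Wₕ²(1 − fₕ)sₕ²/nₕ with Wₕ = Nₕ/N, N = 52800.
18–34: Wₕ = 0.29153409; term = 0.29153409²·(1 − 0.20229975)·9.534/3114 = 2.0757496 × 10^-4.
55–64: Wₕ = 0.35278409; term = 0.35278409²·(1 − 0.05894669)·3.05/1098 = 3.2533419 × 10^-4.
65+: Wₕ = 0.12825758; term = 0.12825758²·(1 − 0.08018311)·1.627/543 = 4.5337248 × 10^-5.
35–54: Wₕ = 0.22742424; term = 0.22742424²·(1 − 0.08069620)·9.886/969 = 4.850979 × 10^-4.
Sum = 0.0010633443.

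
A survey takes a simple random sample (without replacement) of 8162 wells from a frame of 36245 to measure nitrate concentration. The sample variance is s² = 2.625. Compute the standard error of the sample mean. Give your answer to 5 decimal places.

0.01579

Under SRS without replacement, Var(ȳ) = (1 − f)·s²/n with f = n/N = 8162/36245 = 0.22518968.
Var(ȳ) = (1 − 0.22518968)·2.625/8162 = 0.77481032·3.2161235 × 10^-4 = 2.4918857 × 10^-4.
SE(ȳ) = √(2.4918857 × 10^-4) = 0.01579.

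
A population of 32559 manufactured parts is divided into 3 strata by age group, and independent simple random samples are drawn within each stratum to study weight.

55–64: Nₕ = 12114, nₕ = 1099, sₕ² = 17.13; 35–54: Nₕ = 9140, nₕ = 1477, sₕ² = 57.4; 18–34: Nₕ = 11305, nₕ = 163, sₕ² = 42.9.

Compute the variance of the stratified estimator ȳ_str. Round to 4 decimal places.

Var(ȳ_str) = Σₕ Wₕ²(1 − fₕ)sₕ²/nₕ with Wₕ = Nₕ/N, N = 32559.
55–64: Wₕ = 0.37206302; term = 0.37206302²·(1 − 0.09072148)·17.13/1099 = 0.0019619576.
35–54: Wₕ = 0.28072115; term = 0.28072115²·(1 − 0.16159737)·57.4/1477 = 0.002567641.
18–34: Wₕ = 0.34721582; term = 0.34721582²·(1 − 0.01441840)·42.9/163 = 0.031272406.
Sum = 0.035802005.

0.0358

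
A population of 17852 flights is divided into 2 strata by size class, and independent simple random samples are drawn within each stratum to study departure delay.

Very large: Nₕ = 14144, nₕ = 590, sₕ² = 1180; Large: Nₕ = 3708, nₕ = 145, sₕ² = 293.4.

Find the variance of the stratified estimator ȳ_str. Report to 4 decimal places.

1.2870

Var(ȳ_str) = Σₕ Wₕ²(1 − fₕ)sₕ²/nₕ with Wₕ = Nₕ/N, N = 17852.
Very large: Wₕ = 0.79229218; term = 0.79229218²·(1 − 0.04171380)·1180/590 = 1.203084.
Large: Wₕ = 0.20770782; term = 0.20770782²·(1 − 0.03910464)·293.4/145 = 0.083882989.
Sum = 1.286967.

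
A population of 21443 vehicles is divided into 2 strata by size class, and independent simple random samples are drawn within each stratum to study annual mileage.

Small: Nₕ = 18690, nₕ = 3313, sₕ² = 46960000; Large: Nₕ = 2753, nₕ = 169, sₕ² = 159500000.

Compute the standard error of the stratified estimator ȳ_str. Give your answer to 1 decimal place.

153.2

Var(ȳ_str) = Σₕ Wₕ²(1 − fₕ)sₕ²/nₕ with Wₕ = Nₕ/N, N = 21443.
Small: Wₕ = 0.87161311; term = 0.87161311²·(1 − 0.17726057)·46960000/3313 = 8859.6482.
Large: Wₕ = 0.12838689; term = 0.12838689²·(1 − 0.06138758)·159500000/169 = 14601.639.
Sum = 23461.287.
SE = √(23461.287) = 153.2.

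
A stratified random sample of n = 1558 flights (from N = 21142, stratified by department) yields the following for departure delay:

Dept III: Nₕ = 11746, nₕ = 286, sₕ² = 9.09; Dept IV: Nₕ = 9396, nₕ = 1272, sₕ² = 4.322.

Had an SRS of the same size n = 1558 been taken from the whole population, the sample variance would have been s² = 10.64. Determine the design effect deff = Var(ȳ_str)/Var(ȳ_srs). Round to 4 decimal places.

Var(ȳ_str) = Σ Wₕ²(1−fₕ)sₕ²/nₕ with Wₕ = Nₕ/21142:
  Dept III: (11746/21142)²·(1−286/11746)·9.09/286 = 0.0095715071
  Dept IV: (9396/21142)²·(1−1272/9396)·4.322/1272 = 5.8025439 × 10^-4
  → Var(ȳ_str) = 0.010151761.
Var(ȳ_srs) = (1 − 1558/21142)·10.64/1558 = 0.0063260046.
deff = 0.010151761 / 0.0063260046 = 1.6048.

1.6048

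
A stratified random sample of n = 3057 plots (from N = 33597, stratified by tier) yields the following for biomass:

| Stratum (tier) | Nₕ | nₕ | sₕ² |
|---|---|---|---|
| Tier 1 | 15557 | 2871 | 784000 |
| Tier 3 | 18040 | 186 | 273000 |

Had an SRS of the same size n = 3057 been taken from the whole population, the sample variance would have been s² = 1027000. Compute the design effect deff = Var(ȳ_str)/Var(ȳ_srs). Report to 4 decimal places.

1.5278

Var(ȳ_str) = Σ Wₕ²(1−fₕ)sₕ²/nₕ with Wₕ = Nₕ/33597:
  Tier 1: (15557/33597)²·(1−2871/15557)·784000/2871 = 47.745498
  Tier 3: (18040/33597)²·(1−186/18040)·273000/186 = 418.81359
  → Var(ȳ_str) = 466.55909.
Var(ȳ_srs) = (1 − 3057/33597)·1027000/3057 = 305.38207.
deff = 466.55909 / 305.38207 = 1.5278.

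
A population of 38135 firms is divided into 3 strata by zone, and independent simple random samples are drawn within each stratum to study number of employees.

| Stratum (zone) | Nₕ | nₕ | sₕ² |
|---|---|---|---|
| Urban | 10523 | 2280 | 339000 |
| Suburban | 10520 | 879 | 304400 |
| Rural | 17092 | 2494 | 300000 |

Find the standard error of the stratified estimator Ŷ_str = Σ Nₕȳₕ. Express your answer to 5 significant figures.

Var(Ŷ_str) = Σₕ Nₕ²(1 − fₕ)sₕ²/nₕ.
Urban: 10523²·(1 − 2280/10523)·339000/2280 = 1.289703 × 10^10.
Suburban: 10520²·(1 − 879/10520)·304400/879 = 3.5123161 × 10^10.
Rural: 17092²·(1 − 2494/17092)·300000/2494 = 3.0013113 × 10^10.
Sum = 7.8033304 × 10^10.
SE = √(7.8033304 × 10^10) = 279340.

279340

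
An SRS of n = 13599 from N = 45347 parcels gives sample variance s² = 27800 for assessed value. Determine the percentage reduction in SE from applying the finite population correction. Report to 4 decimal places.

f = n/N = 13599/45347 = 0.29988753.
SE_no-fpc = √(s²/n) = 1.429779; SE_fpc = √((1−f)s²/n) = 1.196335.
Ratio = √(1−f) = 0.83672724. Reduction = 100·(1 − 0.83672724) = 16.3273%.

16.3273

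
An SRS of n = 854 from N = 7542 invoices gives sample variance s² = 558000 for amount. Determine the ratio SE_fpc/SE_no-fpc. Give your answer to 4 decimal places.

f = n/N = 854/7542 = 0.11323256.
SE_no-fpc = √(s²/n) = 25.561608; SE_fpc = √((1−f)s²/n) = 24.070939.
Ratio = √(1−f) = 0.94168330.

0.9417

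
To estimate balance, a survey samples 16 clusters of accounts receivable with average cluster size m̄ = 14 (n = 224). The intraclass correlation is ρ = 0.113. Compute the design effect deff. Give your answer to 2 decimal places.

2.47

deff = 1 + (14 − 1)·0.113 = 1 + 1.469 = 2.469.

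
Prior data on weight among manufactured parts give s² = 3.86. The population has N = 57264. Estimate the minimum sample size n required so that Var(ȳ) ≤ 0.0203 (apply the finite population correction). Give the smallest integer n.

Without fpc, n₀ = s²/D = 3.86/0.0203 = 190.1478.
With fpc, (1 − n/N)·s²/n ≤ D requires n ≥ n₀/(1 + n₀/N) = 190.1478/(1 + 190.1478/57264) = 189.5185.
Rounding up, n = 190.

190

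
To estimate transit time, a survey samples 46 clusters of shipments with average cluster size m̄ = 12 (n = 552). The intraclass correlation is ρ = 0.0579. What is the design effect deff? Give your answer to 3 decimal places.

deff = 1 + (12 − 1)·0.0579 = 1 + 0.6369 = 1.6369.

1.637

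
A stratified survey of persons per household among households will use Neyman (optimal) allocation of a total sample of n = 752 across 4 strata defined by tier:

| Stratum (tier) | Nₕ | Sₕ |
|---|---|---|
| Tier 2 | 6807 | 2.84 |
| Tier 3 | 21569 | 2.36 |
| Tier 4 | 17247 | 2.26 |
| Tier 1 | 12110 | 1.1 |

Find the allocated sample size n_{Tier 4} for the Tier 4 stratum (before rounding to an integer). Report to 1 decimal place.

Neyman allocation: nₕ = n·NₕSₕ / Σⱼ NⱼSⱼ.
Σ NⱼSⱼ = 6807·2.84 + 21569·2.36 + 17247·2.26 + 12110·1.1 = 122533.94.
n_{Tier 4} = 752·17247·2.26 / 122533.94 = 239.2.

239.2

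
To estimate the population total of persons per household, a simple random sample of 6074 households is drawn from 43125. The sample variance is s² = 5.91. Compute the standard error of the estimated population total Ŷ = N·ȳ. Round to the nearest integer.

1247

Var(Ŷ) = N²·Var(ȳ) = N²·(1 − n/N)·s²/n.
f = 6074/43125 = 0.14084638; Var(ȳ) = 0.85915362·5.91/6074 = 8.3595619 × 10^-4.
Var(Ŷ) = 43125² · (8.3595619 × 10^-4) = 1.5546826 × 10^6.
SE(Ŷ) = √(1.5546826 × 10^6) = 1247.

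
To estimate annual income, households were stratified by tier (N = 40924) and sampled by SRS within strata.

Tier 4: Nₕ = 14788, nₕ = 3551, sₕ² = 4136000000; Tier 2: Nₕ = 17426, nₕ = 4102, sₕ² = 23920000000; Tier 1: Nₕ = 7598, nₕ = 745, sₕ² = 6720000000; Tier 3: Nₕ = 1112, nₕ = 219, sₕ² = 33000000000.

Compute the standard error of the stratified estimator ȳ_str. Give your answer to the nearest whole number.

Var(ȳ_str) = Σₕ Wₕ²(1 − fₕ)sₕ²/nₕ with Wₕ = Nₕ/N, N = 40924.
Tier 4: Wₕ = 0.36135275; term = 0.36135275²·(1 − 0.24012713)·4136000000/3551 = 115566.92.
Tier 2: Wₕ = 0.42581370; term = 0.42581370²·(1 − 0.23539539)·23920000000/4102 = 808428.66.
Tier 1: Wₕ = 0.18566123; term = 0.18566123²·(1 − 0.09805212)·6720000000/745 = 280438.01.
Tier 3: Wₕ = 0.02717232; term = 0.02717232²·(1 − 0.19694245)·33000000000/219 = 89344.931.
Sum = 1.2937785 × 10^6.
SE = √(1.2937785 × 10^6) = 1137.

1137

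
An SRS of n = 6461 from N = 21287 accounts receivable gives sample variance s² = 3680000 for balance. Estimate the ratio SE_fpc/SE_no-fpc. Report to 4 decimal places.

f = n/N = 6461/21287 = 0.30351858.
SE_no-fpc = √(s²/n) = 23.865692; SE_fpc = √((1−f)s²/n) = 19.917224.
Ratio = √(1−f) = 0.83455462.

0.8346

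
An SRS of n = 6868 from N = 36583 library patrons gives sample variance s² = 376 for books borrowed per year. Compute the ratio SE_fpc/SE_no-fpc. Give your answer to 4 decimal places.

f = n/N = 6868/36583 = 0.18773747.
SE_no-fpc = √(s²/n) = 0.23398002; SE_fpc = √((1−f)s²/n) = 0.21087592.
Ratio = √(1−f) = 0.90125608.

0.9013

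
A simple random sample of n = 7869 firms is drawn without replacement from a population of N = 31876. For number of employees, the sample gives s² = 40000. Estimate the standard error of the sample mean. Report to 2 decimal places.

Under SRS without replacement, Var(ȳ) = (1 − f)·s²/n with f = n/N = 7869/31876 = 0.24686284.
Var(ȳ) = (1 − 0.24686284)·40000/7869 = 0.75313716·5.083238 = 3.8283754.
SE(ȳ) = √(3.8283754) = 1.96.

1.96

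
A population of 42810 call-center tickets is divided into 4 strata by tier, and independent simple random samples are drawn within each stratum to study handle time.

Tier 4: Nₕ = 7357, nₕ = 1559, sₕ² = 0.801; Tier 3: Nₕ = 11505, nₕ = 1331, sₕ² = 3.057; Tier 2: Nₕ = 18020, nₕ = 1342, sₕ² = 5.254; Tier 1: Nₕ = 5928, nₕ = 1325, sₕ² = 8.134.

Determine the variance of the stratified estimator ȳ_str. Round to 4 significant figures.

Var(ȳ_str) = Σₕ Wₕ²(1 − fₕ)sₕ²/nₕ with Wₕ = Nₕ/N, N = 42810.
Tier 4: Wₕ = 0.17185237; term = 0.17185237²·(1 − 0.21190703)·0.801/1559 = 1.1958451 × 10^-5.
Tier 3: Wₕ = 0.26874562; term = 0.26874562²·(1 − 0.11568883)·3.057/1331 = 1.4669161 × 10^-4.
Tier 2: Wₕ = 0.42092969; term = 0.42092969²·(1 − 0.07447281)·5.254/1342 = 6.42016 × 10^-4.
Tier 1: Wₕ = 0.13847232; term = 0.13847232²·(1 − 0.22351552)·8.134/1325 = 9.140017 × 10^-5.
Sum = 8.9206623 × 10^-4.

8.921 × 10^-4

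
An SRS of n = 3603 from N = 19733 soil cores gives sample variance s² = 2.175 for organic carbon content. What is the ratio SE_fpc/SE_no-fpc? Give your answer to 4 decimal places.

f = n/N = 3603/19733 = 0.18258754.
SE_no-fpc = √(s²/n) = 0.024569567; SE_fpc = √((1−f)s²/n) = 0.022213558.
Ratio = √(1−f) = 0.90410865.

0.9041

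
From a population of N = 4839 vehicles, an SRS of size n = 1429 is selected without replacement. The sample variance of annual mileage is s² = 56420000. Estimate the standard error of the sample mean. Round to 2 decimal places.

Under SRS without replacement, Var(ȳ) = (1 − f)·s²/n with f = n/N = 1429/4839 = 0.29530895.
Var(ȳ) = (1 − 0.29530895)·56420000/1429 = 0.70469105·39482.155 = 27822.722.
SE(ȳ) = √(27822.722) = 166.80.

166.80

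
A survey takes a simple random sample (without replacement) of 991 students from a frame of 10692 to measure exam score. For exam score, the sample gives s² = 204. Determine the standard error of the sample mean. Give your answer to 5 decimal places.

Under SRS without replacement, Var(ȳ) = (1 − f)·s²/n with f = n/N = 991/10692 = 0.09268612.
Var(ȳ) = (1 − 0.09268612)·204/991 = 0.90731388·0.20585267 = 0.18677299.
SE(ȳ) = √(0.18677299) = 0.43217.

0.43217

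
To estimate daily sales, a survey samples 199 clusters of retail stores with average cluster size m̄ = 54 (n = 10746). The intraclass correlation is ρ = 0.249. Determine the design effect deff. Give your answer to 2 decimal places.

deff = 1 + (54 − 1)·0.249 = 1 + 13.197 = 14.197.

14.20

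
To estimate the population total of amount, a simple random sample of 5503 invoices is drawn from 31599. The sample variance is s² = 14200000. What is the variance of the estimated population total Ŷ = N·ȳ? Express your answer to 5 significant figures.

2.1278 × 10^12

Var(Ŷ) = N²·Var(ȳ) = N²·(1 − n/N)·s²/n.
f = 5503/31599 = 0.17415108; Var(ȳ) = 0.82584892·14200000/5503 = 2131.0294.
Var(Ŷ) = 31599² · 2131.0294 = 2.127826 × 10^12.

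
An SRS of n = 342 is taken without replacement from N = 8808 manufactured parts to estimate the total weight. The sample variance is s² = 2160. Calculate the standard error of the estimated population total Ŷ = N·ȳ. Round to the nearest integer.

Var(Ŷ) = N²·Var(ȳ) = N²·(1 − n/N)·s²/n.
f = 342/8808 = 0.03882834; Var(ȳ) = 0.96117166·2160/342 = 6.0705579.
Var(Ŷ) = 8808² · 6.0705579 = 4.7095913 × 10^8.
SE(Ŷ) = √(4.7095913 × 10^8) = 21702.

21702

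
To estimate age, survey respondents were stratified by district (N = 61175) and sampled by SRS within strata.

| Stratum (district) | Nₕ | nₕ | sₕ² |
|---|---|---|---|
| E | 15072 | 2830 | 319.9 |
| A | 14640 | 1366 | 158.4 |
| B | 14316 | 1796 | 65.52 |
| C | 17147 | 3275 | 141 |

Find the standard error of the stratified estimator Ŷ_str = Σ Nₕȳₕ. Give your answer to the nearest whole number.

Var(Ŷ_str) = Σₕ Nₕ²(1 − fₕ)sₕ²/nₕ.
E: 15072²·(1 − 2830/15072)·319.9/2830 = 2.0856963 × 10^7.
A: 14640²·(1 − 1366/14640)·158.4/1366 = 2.2534471 × 10^7.
B: 14316²·(1 − 1796/14316)·65.52/1796 = 6.5387326 × 10^6.
C: 17147²·(1 − 3275/17147)·141/3275 = 1.0240827 × 10^7.
Sum = 6.0170994 × 10^7.
SE = √(6.0170994 × 10^7) = 7757.

7757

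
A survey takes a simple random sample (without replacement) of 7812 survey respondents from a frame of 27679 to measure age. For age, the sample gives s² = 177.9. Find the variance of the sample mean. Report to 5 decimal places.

Under SRS without replacement, Var(ȳ) = (1 − f)·s²/n with f = n/N = 7812/27679 = 0.28223563.
Var(ȳ) = (1 − 0.28223563)·177.9/7812 = 0.71776437·0.022772657 = 0.016345402.

0.01635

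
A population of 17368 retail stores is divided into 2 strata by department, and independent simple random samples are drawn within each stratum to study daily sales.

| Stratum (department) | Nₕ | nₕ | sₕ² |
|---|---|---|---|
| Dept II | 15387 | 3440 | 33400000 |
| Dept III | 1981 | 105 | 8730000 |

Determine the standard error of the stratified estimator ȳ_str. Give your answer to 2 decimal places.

Var(ȳ_str) = Σₕ Wₕ²(1 − fₕ)sₕ²/nₕ with Wₕ = Nₕ/N, N = 17368.
Dept II: Wₕ = 0.88593966; term = 0.88593966²·(1 − 0.22356535)·33400000/3440 = 5916.9953.
Dept III: Wₕ = 0.11406034; term = 0.11406034²·(1 − 0.05300353)·8730000/105 = 1024.3365.
Sum = 6941.3318.
SE = √(6941.3318) = 83.31.

83.31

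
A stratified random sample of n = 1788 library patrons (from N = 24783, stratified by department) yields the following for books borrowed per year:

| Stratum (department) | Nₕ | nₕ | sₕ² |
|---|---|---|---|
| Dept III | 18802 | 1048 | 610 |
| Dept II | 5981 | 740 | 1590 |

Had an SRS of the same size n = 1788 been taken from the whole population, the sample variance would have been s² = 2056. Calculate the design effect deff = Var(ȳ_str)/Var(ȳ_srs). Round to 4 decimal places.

Var(ȳ_str) = Σ Wₕ²(1−fₕ)sₕ²/nₕ with Wₕ = Nₕ/24783:
  Dept III: (18802/24783)²·(1−1048/18802)·610/1048 = 0.31634506
  Dept II: (5981/24783)²·(1−740/5981)·1590/740 = 0.10965934
  → Var(ȳ_str) = 0.4260044.
Var(ȳ_srs) = (1 − 1788/24783)·2056/1788 = 1.066928.
deff = 0.4260044 / 1.066928 = 0.3993.

0.3993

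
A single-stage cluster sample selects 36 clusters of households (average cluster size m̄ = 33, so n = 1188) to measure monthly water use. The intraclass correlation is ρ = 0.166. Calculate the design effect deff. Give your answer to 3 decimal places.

deff = 1 + (33 − 1)·0.166 = 1 + 5.312 = 6.312.

6.312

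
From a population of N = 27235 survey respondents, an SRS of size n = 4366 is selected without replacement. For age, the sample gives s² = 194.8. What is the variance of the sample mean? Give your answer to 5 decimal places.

0.03746

Under SRS without replacement, Var(ȳ) = (1 − f)·s²/n with f = n/N = 4366/27235 = 0.16030843.
Var(ȳ) = (1 − 0.16030843)·194.8/4366 = 0.83969157·0.044617499 = 0.037464938.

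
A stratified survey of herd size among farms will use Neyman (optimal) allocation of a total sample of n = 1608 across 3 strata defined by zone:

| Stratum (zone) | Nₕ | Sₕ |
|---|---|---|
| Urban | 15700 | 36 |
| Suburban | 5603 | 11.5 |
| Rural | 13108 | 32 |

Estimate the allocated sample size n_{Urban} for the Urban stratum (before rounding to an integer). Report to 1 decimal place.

Neyman allocation: nₕ = n·NₕSₕ / Σⱼ NⱼSⱼ.
Σ NⱼSⱼ = 15700·36 + 5603·11.5 + 13108·32 = 1.0490905 × 10^6.
n_{Urban} = 1608·15700·36 / (1.0490905 × 10^6) = 866.3.

866.3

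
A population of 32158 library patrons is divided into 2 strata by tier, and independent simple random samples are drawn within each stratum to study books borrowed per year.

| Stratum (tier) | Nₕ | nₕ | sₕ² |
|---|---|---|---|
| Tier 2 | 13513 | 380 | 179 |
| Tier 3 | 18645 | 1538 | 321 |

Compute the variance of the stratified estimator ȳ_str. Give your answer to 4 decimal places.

0.1452

Var(ȳ_str) = Σₕ Wₕ²(1 − fₕ)sₕ²/nₕ with Wₕ = Nₕ/N, N = 32158.
Tier 2: Wₕ = 0.42020648; term = 0.42020648²·(1 − 0.02812107)·179/380 = 0.080836424.
Tier 3: Wₕ = 0.57979352; term = 0.57979352²·(1 − 0.08248860)·321/1538 = 0.064373464.
Sum = 0.14520989.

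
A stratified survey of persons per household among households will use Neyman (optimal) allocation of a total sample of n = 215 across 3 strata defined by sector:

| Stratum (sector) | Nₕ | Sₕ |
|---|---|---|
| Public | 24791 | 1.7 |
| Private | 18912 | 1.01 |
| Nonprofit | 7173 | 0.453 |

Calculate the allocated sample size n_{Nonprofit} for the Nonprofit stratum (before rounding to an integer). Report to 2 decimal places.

10.83

Neyman allocation: nₕ = n·NₕSₕ / Σⱼ NⱼSⱼ.
Σ NⱼSⱼ = 24791·1.7 + 18912·1.01 + 7173·0.453 = 64495.189.
n_{Nonprofit} = 215·7173·0.453 / 64495.189 = 10.83.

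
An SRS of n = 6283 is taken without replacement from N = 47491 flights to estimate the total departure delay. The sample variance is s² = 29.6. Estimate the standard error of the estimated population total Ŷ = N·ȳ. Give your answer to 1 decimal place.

3036.4

Var(Ŷ) = N²·Var(ȳ) = N²·(1 − n/N)·s²/n.
f = 6283/47491 = 0.13229875; Var(ȳ) = 0.86770125·29.6/6283 = 0.0040878493.
Var(Ŷ) = 47491² · 0.0040878493 = 9.2197152 × 10^6.
SE(Ŷ) = √(9.2197152 × 10^6) = 3036.4.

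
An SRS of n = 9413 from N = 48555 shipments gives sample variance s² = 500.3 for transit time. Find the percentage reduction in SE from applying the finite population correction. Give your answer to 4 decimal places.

10.2148

f = n/N = 9413/48555 = 0.19386263.
SE_no-fpc = √(s²/n) = 0.23054262; SE_fpc = √((1−f)s²/n) = 0.20699304.
Ratio = √(1−f) = 0.89785153. Reduction = 100·(1 − 0.89785153) = 10.2148%.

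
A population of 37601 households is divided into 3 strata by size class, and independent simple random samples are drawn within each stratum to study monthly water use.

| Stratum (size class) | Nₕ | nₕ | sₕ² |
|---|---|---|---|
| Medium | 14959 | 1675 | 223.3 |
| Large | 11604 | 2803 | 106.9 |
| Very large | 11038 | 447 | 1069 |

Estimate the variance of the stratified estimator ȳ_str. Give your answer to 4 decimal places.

Var(ȳ_str) = Σₕ Wₕ²(1 − fₕ)sₕ²/nₕ with Wₕ = Nₕ/N, N = 37601.
Medium: Wₕ = 0.39783516; term = 0.39783516²·(1 − 0.11197273)·223.3/1675 = 0.01873728.
Large: Wₕ = 0.30860881; term = 0.30860881²·(1 − 0.24155464)·106.9/2803 = 0.0027548348.
Very large: Wₕ = 0.29355602; term = 0.29355602²·(1 − 0.04049647)·1069/447 = 0.19774192.
Sum = 0.21923403.

0.2192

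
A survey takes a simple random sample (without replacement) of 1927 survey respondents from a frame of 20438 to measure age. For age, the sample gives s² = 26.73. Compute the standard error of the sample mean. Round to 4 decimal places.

0.1121

Under SRS without replacement, Var(ȳ) = (1 − f)·s²/n with f = n/N = 1927/20438 = 0.09428516.
Var(ȳ) = (1 − 0.09428516)·26.73/1927 = 0.90571484·0.013871303 = 0.012563445.
SE(ȳ) = √(0.012563445) = 0.1121.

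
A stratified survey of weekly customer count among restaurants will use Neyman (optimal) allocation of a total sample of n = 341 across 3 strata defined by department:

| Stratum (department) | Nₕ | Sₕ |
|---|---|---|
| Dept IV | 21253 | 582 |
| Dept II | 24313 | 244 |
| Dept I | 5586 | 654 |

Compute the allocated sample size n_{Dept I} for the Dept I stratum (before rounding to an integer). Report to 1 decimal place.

Neyman allocation: nₕ = n·NₕSₕ / Σⱼ NⱼSⱼ.
Σ NⱼSⱼ = 21253·582 + 24313·244 + 5586·654 = 2.1954862 × 10^7.
n_{Dept I} = 341·5586·654 / (2.1954862 × 10^7) = 56.7.

56.7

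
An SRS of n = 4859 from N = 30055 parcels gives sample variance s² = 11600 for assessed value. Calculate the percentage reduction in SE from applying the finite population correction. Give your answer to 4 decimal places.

f = n/N = 4859/30055 = 0.16167027.
SE_no-fpc = √(s²/n) = 1.5450963; SE_fpc = √((1−f)s²/n) = 1.4146955.
Ratio = √(1−f) = 0.91560348. Reduction = 100·(1 − 0.91560348) = 8.4397%.

8.4397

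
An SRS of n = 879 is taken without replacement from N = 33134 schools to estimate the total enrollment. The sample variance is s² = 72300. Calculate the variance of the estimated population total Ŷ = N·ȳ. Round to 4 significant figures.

8.791 × 10^10

Var(Ŷ) = N²·Var(ȳ) = N²·(1 − n/N)·s²/n.
f = 879/33134 = 0.02652864; Var(ȳ) = 0.97347136·72300/879 = 80.070511.
Var(Ŷ) = 33134² · 80.070511 = 8.7906368 × 10^10.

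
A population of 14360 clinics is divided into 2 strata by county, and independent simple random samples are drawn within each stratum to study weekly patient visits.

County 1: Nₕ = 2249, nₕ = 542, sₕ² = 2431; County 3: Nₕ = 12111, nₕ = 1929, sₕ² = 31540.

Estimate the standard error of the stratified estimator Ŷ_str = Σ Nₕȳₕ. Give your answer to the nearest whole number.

Var(Ŷ_str) = Σₕ Nₕ²(1 − fₕ)sₕ²/nₕ.
County 1: 2249²·(1 − 542/2249)·2431/542 = 1.7219029 × 10^7.
County 3: 12111²·(1 − 1929/12111)·31540/1929 = 2.0162415 × 10^9.
Sum = 2.0334605 × 10^9.
SE = √(2.0334605 × 10^9) = 45094.

45094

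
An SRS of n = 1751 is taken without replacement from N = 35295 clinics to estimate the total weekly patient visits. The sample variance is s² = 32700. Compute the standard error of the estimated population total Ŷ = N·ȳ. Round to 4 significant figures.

148700

Var(Ŷ) = N²·Var(ȳ) = N²·(1 − n/N)·s²/n.
f = 1751/35295 = 0.04961043; Var(ȳ) = 0.95038957·32700/1751 = 17.748566.
Var(Ŷ) = 35295² · 17.748566 = 2.2110046 × 10^10.
SE(Ŷ) = √(2.2110046 × 10^10) = 148700.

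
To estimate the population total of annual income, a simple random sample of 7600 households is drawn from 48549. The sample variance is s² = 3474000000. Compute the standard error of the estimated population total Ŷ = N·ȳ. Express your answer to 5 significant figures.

Var(Ŷ) = N²·Var(ȳ) = N²·(1 − n/N)·s²/n.
f = 7600/48549 = 0.15654287; Var(ȳ) = 0.84345713·3474000000/7600 = 385548.69.
Var(Ŷ) = 48549² · 385548.69 = 9.0874034 × 10^14.
SE(Ŷ) = √(9.0874034 × 10^14) = 3.0145 × 10^7.

3.0145 × 10^7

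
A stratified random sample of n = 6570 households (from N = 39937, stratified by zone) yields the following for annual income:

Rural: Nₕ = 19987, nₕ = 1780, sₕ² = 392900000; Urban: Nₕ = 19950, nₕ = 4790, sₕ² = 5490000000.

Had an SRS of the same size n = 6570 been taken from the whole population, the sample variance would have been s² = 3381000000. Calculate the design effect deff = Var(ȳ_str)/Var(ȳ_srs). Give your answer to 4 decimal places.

Var(ȳ_str) = Σ Wₕ²(1−fₕ)sₕ²/nₕ with Wₕ = Nₕ/39937:
  Rural: (19987/39937)²·(1−1780/19987)·392900000/1780 = 50361.326
  Urban: (19950/39937)²·(1−4790/19950)·5490000000/4790 = 217334.19
  → Var(ȳ_str) = 267695.52.
Var(ȳ_srs) = (1 − 6570/39937)·3381000000/6570 = 429953.54.
deff = 267695.52 / 429953.54 = 0.6226.

0.6226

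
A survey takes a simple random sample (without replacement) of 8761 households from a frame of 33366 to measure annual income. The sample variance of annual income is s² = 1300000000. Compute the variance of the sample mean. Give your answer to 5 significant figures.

109420

Under SRS without replacement, Var(ȳ) = (1 − f)·s²/n with f = n/N = 8761/33366 = 0.26257268.
Var(ȳ) = (1 − 0.26257268)·1300000000/8761 = 0.73742732·148384.89 = 109423.07.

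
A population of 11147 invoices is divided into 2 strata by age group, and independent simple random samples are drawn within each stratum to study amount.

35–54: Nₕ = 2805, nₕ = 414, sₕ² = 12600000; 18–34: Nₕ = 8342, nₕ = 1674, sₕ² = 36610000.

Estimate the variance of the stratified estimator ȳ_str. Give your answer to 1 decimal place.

Var(ȳ_str) = Σₕ Wₕ²(1 − fₕ)sₕ²/nₕ with Wₕ = Nₕ/N, N = 11147.
35–54: Wₕ = 0.25163721; term = 0.25163721²·(1 − 0.14759358)·12600000/414 = 1642.7317.
18–34: Wₕ = 0.74836279; term = 0.74836279²·(1 − 0.20067130)·36610000/1674 = 9790.256.
Sum = 11432.988.

11433.0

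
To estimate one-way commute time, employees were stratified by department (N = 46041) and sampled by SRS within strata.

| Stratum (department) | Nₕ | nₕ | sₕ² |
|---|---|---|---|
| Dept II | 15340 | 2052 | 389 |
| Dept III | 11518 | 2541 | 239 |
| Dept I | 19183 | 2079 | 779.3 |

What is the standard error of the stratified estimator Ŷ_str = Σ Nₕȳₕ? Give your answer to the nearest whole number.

13090

Var(Ŷ_str) = Σₕ Nₕ²(1 − fₕ)sₕ²/nₕ.
Dept II: 15340²·(1 − 2052/15340)·389/2052 = 3.8641789 × 10^7.
Dept III: 11518²·(1 − 2541/11518)·239/2541 = 9.725267 × 10^6.
Dept I: 19183²·(1 − 2079/19183)·779.3/2079 = 1.2298847 × 10^8.
Sum = 1.7135553 × 10^8.
SE = √(1.7135553 × 10^8) = 13090.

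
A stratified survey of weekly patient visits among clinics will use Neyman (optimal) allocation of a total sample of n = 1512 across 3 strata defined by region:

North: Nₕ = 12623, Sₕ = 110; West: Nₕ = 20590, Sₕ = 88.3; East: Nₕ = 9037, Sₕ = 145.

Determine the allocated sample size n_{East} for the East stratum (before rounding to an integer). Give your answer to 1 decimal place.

438.6

Neyman allocation: nₕ = n·NₕSₕ / Σⱼ NⱼSⱼ.
Σ NⱼSⱼ = 12623·110 + 20590·88.3 + 9037·145 = 4.516992 × 10^6.
n_{East} = 1512·9037·145 / (4.516992 × 10^6) = 438.6.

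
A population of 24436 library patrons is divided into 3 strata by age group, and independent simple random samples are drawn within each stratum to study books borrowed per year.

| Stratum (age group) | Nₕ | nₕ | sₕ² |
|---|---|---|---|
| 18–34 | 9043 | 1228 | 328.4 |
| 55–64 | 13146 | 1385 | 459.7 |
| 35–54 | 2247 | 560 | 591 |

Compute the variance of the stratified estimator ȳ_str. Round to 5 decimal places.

Var(ȳ_str) = Σₕ Wₕ²(1 − fₕ)sₕ²/nₕ with Wₕ = Nₕ/N, N = 24436.
18–34: Wₕ = 0.37006875; term = 0.37006875²·(1 − 0.13579564)·328.4/1228 = 0.0316509.
55–64: Wₕ = 0.53797676; term = 0.53797676²·(1 − 0.10535524)·459.7/1385 = 0.08594139.
35–54: Wₕ = 0.09195449; term = 0.09195449²·(1 − 0.24922118)·591/560 = 0.0066997312.
Sum = 0.12429202.

0.12429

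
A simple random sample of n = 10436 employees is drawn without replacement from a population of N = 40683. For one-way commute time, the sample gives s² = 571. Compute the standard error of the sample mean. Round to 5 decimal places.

Under SRS without replacement, Var(ȳ) = (1 − f)·s²/n with f = n/N = 10436/40683 = 0.25651992.
Var(ȳ) = (1 − 0.25651992)·571/10436 = 0.74348008·0.05471445 = 0.040679104.
SE(ȳ) = √(0.040679104) = 0.20169.

0.20169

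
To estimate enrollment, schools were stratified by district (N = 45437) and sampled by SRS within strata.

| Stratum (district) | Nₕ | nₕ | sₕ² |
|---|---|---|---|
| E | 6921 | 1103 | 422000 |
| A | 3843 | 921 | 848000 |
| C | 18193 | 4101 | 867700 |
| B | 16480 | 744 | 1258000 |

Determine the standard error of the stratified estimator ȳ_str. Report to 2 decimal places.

15.85

Var(ȳ_str) = Σₕ Wₕ²(1 − fₕ)sₕ²/nₕ with Wₕ = Nₕ/N, N = 45437.
E: Wₕ = 0.15232080; term = 0.15232080²·(1 − 0.15937003)·422000/1103 = 7.4620853.
A: Wₕ = 0.08457865; term = 0.08457865²·(1 − 0.23965652)·848000/921 = 5.0080369.
C: Wₕ = 0.40040055; term = 0.40040055²·(1 − 0.22541637)·867700/4101 = 26.274683.
B: Wₕ = 0.36270000; term = 0.36270000²·(1 − 0.04514563)·1258000/744 = 212.39288.
Sum = 251.13769.
SE = √(251.13769) = 15.85.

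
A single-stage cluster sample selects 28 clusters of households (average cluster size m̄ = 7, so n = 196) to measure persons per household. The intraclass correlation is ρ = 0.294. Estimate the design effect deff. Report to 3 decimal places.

2.764

deff = 1 + (7 − 1)·0.294 = 1 + 1.764 = 2.764.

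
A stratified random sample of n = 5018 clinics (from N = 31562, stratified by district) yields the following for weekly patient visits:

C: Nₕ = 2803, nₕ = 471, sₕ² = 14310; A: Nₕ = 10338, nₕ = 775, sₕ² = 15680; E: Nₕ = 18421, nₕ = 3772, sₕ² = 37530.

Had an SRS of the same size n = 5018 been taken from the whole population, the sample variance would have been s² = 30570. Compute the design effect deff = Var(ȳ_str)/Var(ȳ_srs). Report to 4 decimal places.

Var(ȳ_str) = Σ Wₕ²(1−fₕ)sₕ²/nₕ with Wₕ = Nₕ/31562:
  C: (2803/31562)²·(1−471/2803)·14310/471 = 0.19936152
  A: (10338/31562)²·(1−775/10338)·15680/775 = 2.0079182
  E: (18421/31562)²·(1−3772/18421)·37530/3772 = 2.6952499
  → Var(ȳ_str) = 4.9025296.
Var(ȳ_srs) = (1 − 5018/31562)·30570/5018 = 5.1234988.
deff = 4.9025296 / 5.1234988 = 0.9569.

0.9569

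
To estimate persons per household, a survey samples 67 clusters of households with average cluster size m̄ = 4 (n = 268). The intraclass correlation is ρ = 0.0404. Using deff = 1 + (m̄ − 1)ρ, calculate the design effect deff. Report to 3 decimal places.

deff = 1 + (4 − 1)·0.0404 = 1 + 0.1212 = 1.1212.

1.121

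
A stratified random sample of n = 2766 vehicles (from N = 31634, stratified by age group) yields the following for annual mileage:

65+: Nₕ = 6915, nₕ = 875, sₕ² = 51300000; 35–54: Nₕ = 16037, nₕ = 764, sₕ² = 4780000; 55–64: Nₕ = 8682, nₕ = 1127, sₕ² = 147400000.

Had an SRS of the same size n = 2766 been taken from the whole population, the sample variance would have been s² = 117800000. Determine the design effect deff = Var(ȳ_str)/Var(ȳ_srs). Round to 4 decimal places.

Var(ȳ_str) = Σ Wₕ²(1−fₕ)sₕ²/nₕ with Wₕ = Nₕ/31634:
  65+: (6915/31634)²·(1−875/6915)·51300000/875 = 2446.9788
  35–54: (16037/31634)²·(1−764/16037)·4780000/764 = 1531.3477
  55–64: (8682/31634)²·(1−1127/8682)·147400000/1127 = 8572.7389
  → Var(ȳ_str) = 12551.065.
Var(ȳ_srs) = (1 − 2766/31634)·117800000/2766 = 38864.734.
deff = 12551.065 / 38864.734 = 0.3229.

0.3229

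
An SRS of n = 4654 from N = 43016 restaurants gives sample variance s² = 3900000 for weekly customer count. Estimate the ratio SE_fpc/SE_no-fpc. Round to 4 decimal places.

0.9444

f = n/N = 4654/43016 = 0.10819230.
SE_no-fpc = √(s²/n) = 28.948037; SE_fpc = √((1−f)s²/n) = 27.337244.
Ratio = √(1−f) = 0.94435571.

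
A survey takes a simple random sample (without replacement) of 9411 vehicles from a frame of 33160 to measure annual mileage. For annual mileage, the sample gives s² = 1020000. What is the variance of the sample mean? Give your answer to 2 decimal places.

77.62

Under SRS without replacement, Var(ȳ) = (1 − f)·s²/n with f = n/N = 9411/33160 = 0.28380579.
Var(ȳ) = (1 − 0.28380579)·1020000/9411 = 0.71619421·108.38381 = 77.623854.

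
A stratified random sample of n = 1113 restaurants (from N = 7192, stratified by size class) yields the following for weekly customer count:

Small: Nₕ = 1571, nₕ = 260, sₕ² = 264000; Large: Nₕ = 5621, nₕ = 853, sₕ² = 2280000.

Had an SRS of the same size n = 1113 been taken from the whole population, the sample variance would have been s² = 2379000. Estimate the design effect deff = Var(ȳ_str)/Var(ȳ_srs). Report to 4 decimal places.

Var(ȳ_str) = Σ Wₕ²(1−fₕ)sₕ²/nₕ with Wₕ = Nₕ/7192:
  Small: (1571/7192)²·(1−260/1571)·264000/260 = 40.430592
  Large: (5621/7192)²·(1−853/5621)·2280000/853 = 1384.957
  → Var(ȳ_str) = 1425.3876.
Var(ȳ_srs) = (1 − 1113/7192)·2379000/1113 = 1806.6821.
deff = 1425.3876 / 1806.6821 = 0.7890.

0.7890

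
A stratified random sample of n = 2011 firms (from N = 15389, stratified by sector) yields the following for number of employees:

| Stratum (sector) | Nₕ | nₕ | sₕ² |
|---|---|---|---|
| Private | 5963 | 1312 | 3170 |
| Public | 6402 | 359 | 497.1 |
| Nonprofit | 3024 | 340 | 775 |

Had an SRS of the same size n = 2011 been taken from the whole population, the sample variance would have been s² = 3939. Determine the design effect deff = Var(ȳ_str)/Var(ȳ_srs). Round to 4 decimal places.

Var(ȳ_str) = Σ Wₕ²(1−fₕ)sₕ²/nₕ with Wₕ = Nₕ/15389:
  Private: (5963/15389)²·(1−1312/5963)·3170/1312 = 0.28295396
  Public: (6402/15389)²·(1−359/6402)·497.1/359 = 0.22620218
  Nonprofit: (3024/15389)²·(1−340/3024)·775/340 = 0.078120728
  → Var(ȳ_str) = 0.58727687.
Var(ȳ_srs) = (1 − 2011/15389)·3939/2011 = 1.702765.
deff = 0.58727687 / 1.702765 = 0.3449.

0.3449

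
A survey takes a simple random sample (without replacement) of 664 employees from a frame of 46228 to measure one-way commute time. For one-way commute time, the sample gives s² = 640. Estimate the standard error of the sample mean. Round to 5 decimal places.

Under SRS without replacement, Var(ȳ) = (1 − f)·s²/n with f = n/N = 664/46228 = 0.01436359.
Var(ȳ) = (1 − 0.01436359)·640/664 = 0.98563641·0.96385542 = 0.950011.
SE(ȳ) = √(0.950011) = 0.97469.

0.97469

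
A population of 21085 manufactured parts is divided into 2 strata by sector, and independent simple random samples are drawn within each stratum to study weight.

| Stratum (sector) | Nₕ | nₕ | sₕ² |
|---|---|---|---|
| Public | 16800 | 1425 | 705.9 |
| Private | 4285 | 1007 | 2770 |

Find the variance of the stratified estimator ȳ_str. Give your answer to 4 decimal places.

Var(ȳ_str) = Σₕ Wₕ²(1 − fₕ)sₕ²/nₕ with Wₕ = Nₕ/N, N = 21085.
Public: Wₕ = 0.79677496; term = 0.79677496²·(1 − 0.08482143)·705.9/1425 = 0.28780976.
Private: Wₕ = 0.20322504; term = 0.20322504²·(1 − 0.23500583)·2770/1007 = 0.086908622.
Sum = 0.37471838.

0.3747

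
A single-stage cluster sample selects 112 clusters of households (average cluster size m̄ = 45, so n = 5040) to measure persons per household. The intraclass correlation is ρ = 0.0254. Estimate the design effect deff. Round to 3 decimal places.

2.118

deff = 1 + (45 − 1)·0.0254 = 1 + 1.1176 = 2.1176.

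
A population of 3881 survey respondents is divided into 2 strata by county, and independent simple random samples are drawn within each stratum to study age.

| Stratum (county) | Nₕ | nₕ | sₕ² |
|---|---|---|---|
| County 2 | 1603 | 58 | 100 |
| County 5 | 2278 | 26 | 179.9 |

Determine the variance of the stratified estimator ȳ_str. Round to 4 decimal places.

Var(ȳ_str) = Σₕ Wₕ²(1 − fₕ)sₕ²/nₕ with Wₕ = Nₕ/N, N = 3881.
County 2: Wₕ = 0.41303788; term = 0.41303788²·(1 − 0.03618216)·100/58 = 0.28349586.
County 5: Wₕ = 0.58696212; term = 0.58696212²·(1 − 0.01141352)·179.9/26 = 2.3566367.
Sum = 2.6401326.

2.6401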